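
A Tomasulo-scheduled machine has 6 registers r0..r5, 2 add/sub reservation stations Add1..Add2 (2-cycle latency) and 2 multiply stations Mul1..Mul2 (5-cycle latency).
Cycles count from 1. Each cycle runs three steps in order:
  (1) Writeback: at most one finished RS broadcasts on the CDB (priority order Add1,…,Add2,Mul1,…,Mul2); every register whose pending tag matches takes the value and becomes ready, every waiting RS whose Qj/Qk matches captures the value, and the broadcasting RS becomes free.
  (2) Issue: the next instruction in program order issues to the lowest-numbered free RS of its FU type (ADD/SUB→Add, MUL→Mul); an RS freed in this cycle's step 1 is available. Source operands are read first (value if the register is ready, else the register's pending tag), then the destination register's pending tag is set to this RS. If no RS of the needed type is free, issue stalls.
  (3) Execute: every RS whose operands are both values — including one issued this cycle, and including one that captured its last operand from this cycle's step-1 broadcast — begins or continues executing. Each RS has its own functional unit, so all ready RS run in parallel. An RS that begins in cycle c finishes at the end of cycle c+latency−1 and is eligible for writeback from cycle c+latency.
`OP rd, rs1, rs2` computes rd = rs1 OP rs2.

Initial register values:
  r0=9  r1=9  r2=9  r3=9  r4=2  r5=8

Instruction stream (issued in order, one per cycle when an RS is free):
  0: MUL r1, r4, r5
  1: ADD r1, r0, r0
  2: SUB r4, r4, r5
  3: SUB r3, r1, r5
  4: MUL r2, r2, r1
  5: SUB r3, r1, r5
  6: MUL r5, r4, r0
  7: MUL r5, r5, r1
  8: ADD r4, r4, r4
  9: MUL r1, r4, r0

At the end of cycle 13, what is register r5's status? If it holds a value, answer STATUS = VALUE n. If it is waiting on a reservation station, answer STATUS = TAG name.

  c1: issue MUL r1<-Mul1  regs: r0:9,r1:Mul1,r2:9,r3:9,r4:2,r5:8
  c2: issue ADD r1<-Add1  regs: r0:9,r1:Add1,r2:9,r3:9,r4:2,r5:8
  c3: issue SUB r4<-Add2  regs: r0:9,r1:Add1,r2:9,r3:9,r4:Add2,r5:8
  c4: CDB Add1=18; issue SUB r3<-Add1  regs: r0:9,r1:18,r2:9,r3:Add1,r4:Add2,r5:8
  c5: CDB Add2=-6; issue MUL r2<-Mul2  regs: r0:9,r1:18,r2:Mul2,r3:Add1,r4:-6,r5:8
  c6: CDB Add1=10; issue SUB r3<-Add1  regs: r0:9,r1:18,r2:Mul2,r3:Add1,r4:-6,r5:8
  c7: CDB Mul1=16; issue MUL r5<-Mul1  regs: r0:9,r1:18,r2:Mul2,r3:Add1,r4:-6,r5:Mul1
  c8: CDB Add1=10; stall  regs: r0:9,r1:18,r2:Mul2,r3:10,r4:-6,r5:Mul1
  c9: stall  regs: r0:9,r1:18,r2:Mul2,r3:10,r4:-6,r5:Mul1
  c10: CDB Mul2=162; issue MUL r5<-Mul2  regs: r0:9,r1:18,r2:162,r3:10,r4:-6,r5:Mul2
  c11: issue ADD r4<-Add1  regs: r0:9,r1:18,r2:162,r3:10,r4:Add1,r5:Mul2
  c12: CDB Mul1=-54; issue MUL r1<-Mul1  regs: r0:9,r1:Mul1,r2:162,r3:10,r4:Add1,r5:Mul2
  c13: CDB Add1=-12  regs: r0:9,r1:Mul1,r2:162,r3:10,r4:-12,r5:Mul2

STATUS = TAG Mul2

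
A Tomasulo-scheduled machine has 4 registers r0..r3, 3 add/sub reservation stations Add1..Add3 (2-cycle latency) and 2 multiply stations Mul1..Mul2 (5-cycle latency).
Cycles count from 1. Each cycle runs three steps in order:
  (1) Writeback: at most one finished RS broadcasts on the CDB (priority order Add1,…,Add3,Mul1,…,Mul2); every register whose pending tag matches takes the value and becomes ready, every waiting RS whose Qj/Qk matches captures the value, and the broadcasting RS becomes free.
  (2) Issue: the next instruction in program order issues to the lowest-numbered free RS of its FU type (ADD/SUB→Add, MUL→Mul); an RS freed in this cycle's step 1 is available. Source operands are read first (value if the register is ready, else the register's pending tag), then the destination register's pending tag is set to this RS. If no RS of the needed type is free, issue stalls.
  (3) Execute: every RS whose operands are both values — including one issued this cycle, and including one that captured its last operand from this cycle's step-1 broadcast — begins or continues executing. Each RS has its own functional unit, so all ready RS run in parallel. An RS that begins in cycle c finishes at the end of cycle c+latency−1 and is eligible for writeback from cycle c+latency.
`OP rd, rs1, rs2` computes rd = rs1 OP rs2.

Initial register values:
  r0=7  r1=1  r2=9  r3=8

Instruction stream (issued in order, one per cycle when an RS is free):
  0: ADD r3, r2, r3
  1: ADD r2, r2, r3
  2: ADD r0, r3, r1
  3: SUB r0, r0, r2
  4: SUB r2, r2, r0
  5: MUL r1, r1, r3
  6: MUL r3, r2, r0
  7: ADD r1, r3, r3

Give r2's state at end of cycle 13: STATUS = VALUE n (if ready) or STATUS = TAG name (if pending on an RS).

STATUS = VALUE 34

  c1: issue ADD r3<-Add1  regs: r0:7,r1:1,r2:9,r3:Add1
  c2: issue ADD r2<-Add2  regs: r0:7,r1:1,r2:Add2,r3:Add1
  c3: CDB Add1=17; issue ADD r0<-Add1  regs: r0:Add1,r1:1,r2:Add2,r3:17
  c4: issue SUB r0<-Add3  regs: r0:Add3,r1:1,r2:Add2,r3:17
  c5: CDB Add1=18; issue SUB r2<-Add1  regs: r0:Add3,r1:1,r2:Add1,r3:17
  c6: CDB Add2=26; issue MUL r1<-Mul1  regs: r0:Add3,r1:Mul1,r2:Add1,r3:17
  c7: issue MUL r3<-Mul2  regs: r0:Add3,r1:Mul1,r2:Add1,r3:Mul2
  c8: CDB Add3=-8; issue ADD r1<-Add2  regs: r0:-8,r1:Add2,r2:Add1,r3:Mul2
  c9: -  regs: r0:-8,r1:Add2,r2:Add1,r3:Mul2
  c10: CDB Add1=34  regs: r0:-8,r1:Add2,r2:34,r3:Mul2
  c11: CDB Mul1=17  regs: r0:-8,r1:Add2,r2:34,r3:Mul2
  c12: -  regs: r0:-8,r1:Add2,r2:34,r3:Mul2
  c13: -  regs: r0:-8,r1:Add2,r2:34,r3:Mul2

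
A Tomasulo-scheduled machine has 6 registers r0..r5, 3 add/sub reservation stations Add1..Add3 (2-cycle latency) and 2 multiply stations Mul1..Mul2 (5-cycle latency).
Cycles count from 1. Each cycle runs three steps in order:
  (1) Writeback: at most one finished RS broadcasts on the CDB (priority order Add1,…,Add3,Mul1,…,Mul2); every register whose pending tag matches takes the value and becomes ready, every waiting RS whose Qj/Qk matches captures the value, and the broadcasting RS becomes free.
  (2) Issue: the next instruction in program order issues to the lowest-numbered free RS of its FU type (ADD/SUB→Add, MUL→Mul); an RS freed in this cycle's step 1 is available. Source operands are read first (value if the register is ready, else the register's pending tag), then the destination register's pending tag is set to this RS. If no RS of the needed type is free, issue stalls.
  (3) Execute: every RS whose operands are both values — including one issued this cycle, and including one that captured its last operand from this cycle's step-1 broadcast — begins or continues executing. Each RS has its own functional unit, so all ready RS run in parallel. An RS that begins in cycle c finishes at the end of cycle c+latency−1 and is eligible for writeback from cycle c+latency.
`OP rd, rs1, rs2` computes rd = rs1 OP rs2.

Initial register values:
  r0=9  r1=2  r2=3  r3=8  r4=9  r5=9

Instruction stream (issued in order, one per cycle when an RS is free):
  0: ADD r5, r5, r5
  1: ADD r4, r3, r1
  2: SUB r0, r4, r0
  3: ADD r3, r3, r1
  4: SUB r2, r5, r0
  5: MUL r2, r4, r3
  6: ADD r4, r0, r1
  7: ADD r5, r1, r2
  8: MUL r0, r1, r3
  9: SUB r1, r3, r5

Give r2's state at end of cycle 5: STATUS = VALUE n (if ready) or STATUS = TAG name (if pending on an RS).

  c1: issue ADD r5<-Add1  regs: r0:9,r1:2,r2:3,r3:8,r4:9,r5:Add1
  c2: issue ADD r4<-Add2  regs: r0:9,r1:2,r2:3,r3:8,r4:Add2,r5:Add1
  c3: CDB Add1=18; issue SUB r0<-Add1  regs: r0:Add1,r1:2,r2:3,r3:8,r4:Add2,r5:18
  c4: CDB Add2=10; issue ADD r3<-Add2  regs: r0:Add1,r1:2,r2:3,r3:Add2,r4:10,r5:18
  c5: issue SUB r2<-Add3  regs: r0:Add1,r1:2,r2:Add3,r3:Add2,r4:10,r5:18

STATUS = TAG Add3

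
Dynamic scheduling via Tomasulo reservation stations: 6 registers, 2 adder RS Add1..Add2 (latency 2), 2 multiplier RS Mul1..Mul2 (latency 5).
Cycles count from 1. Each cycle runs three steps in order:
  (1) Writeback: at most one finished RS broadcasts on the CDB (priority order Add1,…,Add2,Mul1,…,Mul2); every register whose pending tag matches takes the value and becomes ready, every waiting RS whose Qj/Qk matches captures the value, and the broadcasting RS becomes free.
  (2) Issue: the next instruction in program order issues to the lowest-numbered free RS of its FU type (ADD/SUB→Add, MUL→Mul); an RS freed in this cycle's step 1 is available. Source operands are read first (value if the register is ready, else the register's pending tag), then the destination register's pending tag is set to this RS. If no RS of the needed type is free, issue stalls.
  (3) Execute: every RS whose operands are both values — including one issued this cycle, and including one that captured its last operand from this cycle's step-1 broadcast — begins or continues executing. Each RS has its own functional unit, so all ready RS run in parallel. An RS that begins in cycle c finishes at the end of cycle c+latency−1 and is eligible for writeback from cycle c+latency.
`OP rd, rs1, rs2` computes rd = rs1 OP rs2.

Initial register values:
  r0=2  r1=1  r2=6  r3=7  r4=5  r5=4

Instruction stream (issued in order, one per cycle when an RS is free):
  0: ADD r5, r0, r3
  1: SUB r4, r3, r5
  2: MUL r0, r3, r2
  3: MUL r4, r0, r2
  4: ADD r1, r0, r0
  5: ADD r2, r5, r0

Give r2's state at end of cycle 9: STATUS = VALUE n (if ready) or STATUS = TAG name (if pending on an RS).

STATUS = TAG Add2

  c1: issue ADD r5<-Add1  regs: r0:2,r1:1,r2:6,r3:7,r4:5,r5:Add1
  c2: issue SUB r4<-Add2  regs: r0:2,r1:1,r2:6,r3:7,r4:Add2,r5:Add1
  c3: CDB Add1=9; issue MUL r0<-Mul1  regs: r0:Mul1,r1:1,r2:6,r3:7,r4:Add2,r5:9
  c4: issue MUL r4<-Mul2  regs: r0:Mul1,r1:1,r2:6,r3:7,r4:Mul2,r5:9
  c5: CDB Add2=-2; issue ADD r1<-Add1  regs: r0:Mul1,r1:Add1,r2:6,r3:7,r4:Mul2,r5:9
  c6: issue ADD r2<-Add2  regs: r0:Mul1,r1:Add1,r2:Add2,r3:7,r4:Mul2,r5:9
  c7: -  regs: r0:Mul1,r1:Add1,r2:Add2,r3:7,r4:Mul2,r5:9
  c8: CDB Mul1=42  regs: r0:42,r1:Add1,r2:Add2,r3:7,r4:Mul2,r5:9
  c9: -  regs: r0:42,r1:Add1,r2:Add2,r3:7,r4:Mul2,r5:9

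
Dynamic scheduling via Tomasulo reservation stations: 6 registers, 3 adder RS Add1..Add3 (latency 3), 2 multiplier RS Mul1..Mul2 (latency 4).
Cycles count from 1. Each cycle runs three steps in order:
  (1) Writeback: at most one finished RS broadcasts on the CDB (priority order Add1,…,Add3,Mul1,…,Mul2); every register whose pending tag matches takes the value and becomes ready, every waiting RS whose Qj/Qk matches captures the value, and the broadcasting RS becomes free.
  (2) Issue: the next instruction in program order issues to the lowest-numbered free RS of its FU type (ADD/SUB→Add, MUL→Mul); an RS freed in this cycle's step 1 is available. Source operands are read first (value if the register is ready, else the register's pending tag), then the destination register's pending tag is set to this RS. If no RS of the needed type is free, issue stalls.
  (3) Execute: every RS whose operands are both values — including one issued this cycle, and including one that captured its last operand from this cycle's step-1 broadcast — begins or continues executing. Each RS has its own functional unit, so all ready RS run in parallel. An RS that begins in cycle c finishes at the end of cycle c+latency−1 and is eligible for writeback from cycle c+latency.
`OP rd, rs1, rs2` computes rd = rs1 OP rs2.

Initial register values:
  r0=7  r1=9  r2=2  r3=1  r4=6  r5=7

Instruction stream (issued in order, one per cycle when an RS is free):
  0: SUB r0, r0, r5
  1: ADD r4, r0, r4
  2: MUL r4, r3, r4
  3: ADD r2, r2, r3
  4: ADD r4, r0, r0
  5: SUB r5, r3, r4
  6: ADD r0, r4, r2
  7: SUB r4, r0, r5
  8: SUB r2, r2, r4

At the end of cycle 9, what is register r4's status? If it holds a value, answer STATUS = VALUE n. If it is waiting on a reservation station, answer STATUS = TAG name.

c1: issue SUB r0<-Add1 | r0:Add1,r1:9,r2:2,r3:1,r4:6,r5:7
c2: issue ADD r4<-Add2 | r0:Add1,r1:9,r2:2,r3:1,r4:Add2,r5:7
c3: issue MUL r4<-Mul1 | r0:Add1,r1:9,r2:2,r3:1,r4:Mul1,r5:7
c4: CDB Add1=0; issue ADD r2<-Add1 | r0:0,r1:9,r2:Add1,r3:1,r4:Mul1,r5:7
c5: issue ADD r4<-Add3 | r0:0,r1:9,r2:Add1,r3:1,r4:Add3,r5:7
c6: stall | r0:0,r1:9,r2:Add1,r3:1,r4:Add3,r5:7
c7: CDB Add1=3; issue SUB r5<-Add1 | r0:0,r1:9,r2:3,r3:1,r4:Add3,r5:Add1
c8: CDB Add2=6; issue ADD r0<-Add2 | r0:Add2,r1:9,r2:3,r3:1,r4:Add3,r5:Add1
c9: CDB Add3=0; issue SUB r4<-Add3 | r0:Add2,r1:9,r2:3,r3:1,r4:Add3,r5:Add1

STATUS = TAG Add3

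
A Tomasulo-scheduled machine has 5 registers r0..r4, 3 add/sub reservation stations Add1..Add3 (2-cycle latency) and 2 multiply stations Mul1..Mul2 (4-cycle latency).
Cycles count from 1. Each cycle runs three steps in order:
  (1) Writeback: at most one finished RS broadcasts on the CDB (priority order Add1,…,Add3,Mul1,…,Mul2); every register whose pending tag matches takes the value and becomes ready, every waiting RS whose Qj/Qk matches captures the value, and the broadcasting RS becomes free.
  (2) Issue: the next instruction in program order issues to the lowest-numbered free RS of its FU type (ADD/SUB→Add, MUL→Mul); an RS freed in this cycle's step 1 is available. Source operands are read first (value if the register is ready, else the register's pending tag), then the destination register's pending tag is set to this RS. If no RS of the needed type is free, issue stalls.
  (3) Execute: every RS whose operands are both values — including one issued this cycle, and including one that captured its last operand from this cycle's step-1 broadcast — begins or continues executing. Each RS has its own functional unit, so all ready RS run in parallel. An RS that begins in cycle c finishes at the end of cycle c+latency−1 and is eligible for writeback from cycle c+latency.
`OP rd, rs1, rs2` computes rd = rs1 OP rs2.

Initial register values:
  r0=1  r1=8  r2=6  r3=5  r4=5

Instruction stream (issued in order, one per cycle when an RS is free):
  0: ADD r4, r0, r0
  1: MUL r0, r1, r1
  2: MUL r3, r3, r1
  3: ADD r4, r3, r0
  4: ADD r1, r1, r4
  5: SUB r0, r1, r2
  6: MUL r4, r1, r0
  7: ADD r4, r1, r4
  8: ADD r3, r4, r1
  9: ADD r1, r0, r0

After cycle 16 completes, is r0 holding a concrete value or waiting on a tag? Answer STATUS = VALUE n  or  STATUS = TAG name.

STATUS = VALUE 106

cycle 1: issue ADD r4<-Add1 // r0:1,r1:8,r2:6,r3:5,r4:Add1
cycle 2: issue MUL r0<-Mul1 // r0:Mul1,r1:8,r2:6,r3:5,r4:Add1
cycle 3: CDB Add1=2; issue MUL r3<-Mul2 // r0:Mul1,r1:8,r2:6,r3:Mul2,r4:2
cycle 4: issue ADD r4<-Add1 // r0:Mul1,r1:8,r2:6,r3:Mul2,r4:Add1
cycle 5: issue ADD r1<-Add2 // r0:Mul1,r1:Add2,r2:6,r3:Mul2,r4:Add1
cycle 6: CDB Mul1=64; issue SUB r0<-Add3 // r0:Add3,r1:Add2,r2:6,r3:Mul2,r4:Add1
cycle 7: CDB Mul2=40; issue MUL r4<-Mul1 // r0:Add3,r1:Add2,r2:6,r3:40,r4:Mul1
cycle 8: stall // r0:Add3,r1:Add2,r2:6,r3:40,r4:Mul1
cycle 9: CDB Add1=104; issue ADD r4<-Add1 // r0:Add3,r1:Add2,r2:6,r3:40,r4:Add1
cycle 10: stall // r0:Add3,r1:Add2,r2:6,r3:40,r4:Add1
cycle 11: CDB Add2=112; issue ADD r3<-Add2 // r0:Add3,r1:112,r2:6,r3:Add2,r4:Add1
cycle 12: stall // r0:Add3,r1:112,r2:6,r3:Add2,r4:Add1
cycle 13: CDB Add3=106; issue ADD r1<-Add3 // r0:106,r1:Add3,r2:6,r3:Add2,r4:Add1
cycle 14: - // r0:106,r1:Add3,r2:6,r3:Add2,r4:Add1
cycle 15: CDB Add3=212 // r0:106,r1:212,r2:6,r3:Add2,r4:Add1
cycle 16: - // r0:106,r1:212,r2:6,r3:Add2,r4:Add1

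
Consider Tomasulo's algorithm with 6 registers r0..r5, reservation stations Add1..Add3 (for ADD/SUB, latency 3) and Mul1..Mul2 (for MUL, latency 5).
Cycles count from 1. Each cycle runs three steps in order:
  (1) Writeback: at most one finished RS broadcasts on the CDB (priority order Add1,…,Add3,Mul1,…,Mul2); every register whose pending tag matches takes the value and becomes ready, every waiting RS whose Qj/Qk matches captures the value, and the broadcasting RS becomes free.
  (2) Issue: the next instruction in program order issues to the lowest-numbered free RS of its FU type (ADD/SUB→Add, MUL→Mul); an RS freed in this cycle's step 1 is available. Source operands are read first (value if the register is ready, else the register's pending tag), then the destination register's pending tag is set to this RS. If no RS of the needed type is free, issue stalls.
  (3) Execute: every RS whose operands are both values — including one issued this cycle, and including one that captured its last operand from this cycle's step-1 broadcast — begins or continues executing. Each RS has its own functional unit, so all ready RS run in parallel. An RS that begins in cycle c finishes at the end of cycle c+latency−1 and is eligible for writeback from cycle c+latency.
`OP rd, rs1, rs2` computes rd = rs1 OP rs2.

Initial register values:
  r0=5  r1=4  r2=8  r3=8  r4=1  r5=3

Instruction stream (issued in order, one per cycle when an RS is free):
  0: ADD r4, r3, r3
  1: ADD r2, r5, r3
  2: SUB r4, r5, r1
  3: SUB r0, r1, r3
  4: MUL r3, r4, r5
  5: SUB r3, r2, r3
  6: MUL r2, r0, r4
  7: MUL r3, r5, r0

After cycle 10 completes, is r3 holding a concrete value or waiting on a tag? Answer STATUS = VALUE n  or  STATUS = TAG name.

STATUS = TAG Add2

  c1: issue ADD r4<-Add1  regs: r0:5,r1:4,r2:8,r3:8,r4:Add1,r5:3
  c2: issue ADD r2<-Add2  regs: r0:5,r1:4,r2:Add2,r3:8,r4:Add1,r5:3
  c3: issue SUB r4<-Add3  regs: r0:5,r1:4,r2:Add2,r3:8,r4:Add3,r5:3
  c4: CDB Add1=16; issue SUB r0<-Add1  regs: r0:Add1,r1:4,r2:Add2,r3:8,r4:Add3,r5:3
  c5: CDB Add2=11; issue MUL r3<-Mul1  regs: r0:Add1,r1:4,r2:11,r3:Mul1,r4:Add3,r5:3
  c6: CDB Add3=-1; issue SUB r3<-Add2  regs: r0:Add1,r1:4,r2:11,r3:Add2,r4:-1,r5:3
  c7: CDB Add1=-4; issue MUL r2<-Mul2  regs: r0:-4,r1:4,r2:Mul2,r3:Add2,r4:-1,r5:3
  c8: stall  regs: r0:-4,r1:4,r2:Mul2,r3:Add2,r4:-1,r5:3
  c9: stall  regs: r0:-4,r1:4,r2:Mul2,r3:Add2,r4:-1,r5:3
  c10: stall  regs: r0:-4,r1:4,r2:Mul2,r3:Add2,r4:-1,r5:3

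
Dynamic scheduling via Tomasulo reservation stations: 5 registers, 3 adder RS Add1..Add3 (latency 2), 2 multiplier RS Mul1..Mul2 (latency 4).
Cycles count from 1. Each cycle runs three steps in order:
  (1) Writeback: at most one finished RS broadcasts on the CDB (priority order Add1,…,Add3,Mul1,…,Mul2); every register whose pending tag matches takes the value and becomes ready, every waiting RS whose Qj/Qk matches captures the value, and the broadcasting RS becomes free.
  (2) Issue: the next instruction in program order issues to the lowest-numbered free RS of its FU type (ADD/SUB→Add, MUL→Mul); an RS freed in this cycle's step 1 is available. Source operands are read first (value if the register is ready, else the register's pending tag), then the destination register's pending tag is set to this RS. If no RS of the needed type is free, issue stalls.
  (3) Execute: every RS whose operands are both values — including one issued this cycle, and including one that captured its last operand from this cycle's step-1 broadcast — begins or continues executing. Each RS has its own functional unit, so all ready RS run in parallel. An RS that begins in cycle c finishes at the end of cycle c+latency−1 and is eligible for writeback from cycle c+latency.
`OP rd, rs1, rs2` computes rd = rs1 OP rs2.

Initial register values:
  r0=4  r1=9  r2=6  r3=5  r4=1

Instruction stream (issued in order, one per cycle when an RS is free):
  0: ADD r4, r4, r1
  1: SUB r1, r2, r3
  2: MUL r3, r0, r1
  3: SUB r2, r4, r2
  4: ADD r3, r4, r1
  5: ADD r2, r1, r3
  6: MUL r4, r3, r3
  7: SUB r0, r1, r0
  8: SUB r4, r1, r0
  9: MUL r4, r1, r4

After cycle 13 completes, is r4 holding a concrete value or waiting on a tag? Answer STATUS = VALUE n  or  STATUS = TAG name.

  c1: issue ADD r4<-Add1  regs: r0:4,r1:9,r2:6,r3:5,r4:Add1
  c2: issue SUB r1<-Add2  regs: r0:4,r1:Add2,r2:6,r3:5,r4:Add1
  c3: CDB Add1=10; issue MUL r3<-Mul1  regs: r0:4,r1:Add2,r2:6,r3:Mul1,r4:10
  c4: CDB Add2=1; issue SUB r2<-Add1  regs: r0:4,r1:1,r2:Add1,r3:Mul1,r4:10
  c5: issue ADD r3<-Add2  regs: r0:4,r1:1,r2:Add1,r3:Add2,r4:10
  c6: CDB Add1=4; issue ADD r2<-Add1  regs: r0:4,r1:1,r2:Add1,r3:Add2,r4:10
  c7: CDB Add2=11; issue MUL r4<-Mul2  regs: r0:4,r1:1,r2:Add1,r3:11,r4:Mul2
  c8: CDB Mul1=4; issue SUB r0<-Add2  regs: r0:Add2,r1:1,r2:Add1,r3:11,r4:Mul2
  c9: CDB Add1=12; issue SUB r4<-Add1  regs: r0:Add2,r1:1,r2:12,r3:11,r4:Add1
  c10: CDB Add2=-3; issue MUL r4<-Mul1  regs: r0:-3,r1:1,r2:12,r3:11,r4:Mul1
  c11: CDB Mul2=121  regs: r0:-3,r1:1,r2:12,r3:11,r4:Mul1
  c12: CDB Add1=4  regs: r0:-3,r1:1,r2:12,r3:11,r4:Mul1
  c13: -  regs: r0:-3,r1:1,r2:12,r3:11,r4:Mul1

STATUS = TAG Mul1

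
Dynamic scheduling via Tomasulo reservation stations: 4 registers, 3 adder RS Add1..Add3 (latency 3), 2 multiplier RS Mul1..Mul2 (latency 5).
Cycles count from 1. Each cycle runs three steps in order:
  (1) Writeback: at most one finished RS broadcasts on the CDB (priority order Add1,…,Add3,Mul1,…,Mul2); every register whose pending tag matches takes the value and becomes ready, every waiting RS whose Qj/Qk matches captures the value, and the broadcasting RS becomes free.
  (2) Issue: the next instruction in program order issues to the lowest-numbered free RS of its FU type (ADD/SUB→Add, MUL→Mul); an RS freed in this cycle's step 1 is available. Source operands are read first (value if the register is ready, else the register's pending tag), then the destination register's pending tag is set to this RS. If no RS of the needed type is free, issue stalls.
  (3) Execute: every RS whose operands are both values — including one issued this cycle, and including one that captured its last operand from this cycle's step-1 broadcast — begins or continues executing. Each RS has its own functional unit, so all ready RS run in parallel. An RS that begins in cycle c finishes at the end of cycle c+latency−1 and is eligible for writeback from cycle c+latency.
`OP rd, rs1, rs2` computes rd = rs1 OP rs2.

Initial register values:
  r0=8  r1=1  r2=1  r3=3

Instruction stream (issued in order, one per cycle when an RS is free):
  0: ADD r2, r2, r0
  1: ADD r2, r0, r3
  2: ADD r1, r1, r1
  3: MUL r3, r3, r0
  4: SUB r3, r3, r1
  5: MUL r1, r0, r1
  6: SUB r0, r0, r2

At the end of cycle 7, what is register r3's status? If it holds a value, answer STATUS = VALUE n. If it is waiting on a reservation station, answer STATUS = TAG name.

STATUS = TAG Add1

c1: issue ADD r2<-Add1 | r0:8,r1:1,r2:Add1,r3:3
c2: issue ADD r2<-Add2 | r0:8,r1:1,r2:Add2,r3:3
c3: issue ADD r1<-Add3 | r0:8,r1:Add3,r2:Add2,r3:3
c4: CDB Add1=9; issue MUL r3<-Mul1 | r0:8,r1:Add3,r2:Add2,r3:Mul1
c5: CDB Add2=11; issue SUB r3<-Add1 | r0:8,r1:Add3,r2:11,r3:Add1
c6: CDB Add3=2; issue MUL r1<-Mul2 | r0:8,r1:Mul2,r2:11,r3:Add1
c7: issue SUB r0<-Add2 | r0:Add2,r1:Mul2,r2:11,r3:Add1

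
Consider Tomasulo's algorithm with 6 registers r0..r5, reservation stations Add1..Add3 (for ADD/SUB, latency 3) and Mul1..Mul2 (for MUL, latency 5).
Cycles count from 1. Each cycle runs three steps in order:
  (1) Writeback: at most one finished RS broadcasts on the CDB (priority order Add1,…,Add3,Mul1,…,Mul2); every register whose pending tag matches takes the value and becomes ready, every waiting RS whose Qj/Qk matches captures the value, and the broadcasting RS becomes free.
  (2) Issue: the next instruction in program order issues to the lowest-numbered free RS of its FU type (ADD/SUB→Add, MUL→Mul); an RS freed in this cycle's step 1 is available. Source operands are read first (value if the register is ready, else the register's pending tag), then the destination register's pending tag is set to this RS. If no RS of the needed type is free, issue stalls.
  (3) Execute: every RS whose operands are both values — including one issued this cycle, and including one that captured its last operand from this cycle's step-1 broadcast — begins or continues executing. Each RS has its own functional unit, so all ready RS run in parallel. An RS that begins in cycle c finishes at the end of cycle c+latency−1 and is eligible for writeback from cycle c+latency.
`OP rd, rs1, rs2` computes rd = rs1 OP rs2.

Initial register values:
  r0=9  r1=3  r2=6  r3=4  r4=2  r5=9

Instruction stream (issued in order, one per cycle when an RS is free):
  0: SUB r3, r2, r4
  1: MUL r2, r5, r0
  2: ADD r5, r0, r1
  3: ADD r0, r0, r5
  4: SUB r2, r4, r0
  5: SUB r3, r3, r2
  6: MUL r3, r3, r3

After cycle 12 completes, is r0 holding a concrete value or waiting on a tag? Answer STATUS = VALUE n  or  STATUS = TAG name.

STATUS = VALUE 21

cycle 1: issue SUB r3<-Add1 // r0:9,r1:3,r2:6,r3:Add1,r4:2,r5:9
cycle 2: issue MUL r2<-Mul1 // r0:9,r1:3,r2:Mul1,r3:Add1,r4:2,r5:9
cycle 3: issue ADD r5<-Add2 // r0:9,r1:3,r2:Mul1,r3:Add1,r4:2,r5:Add2
cycle 4: CDB Add1=4; issue ADD r0<-Add1 // r0:Add1,r1:3,r2:Mul1,r3:4,r4:2,r5:Add2
cycle 5: issue SUB r2<-Add3 // r0:Add1,r1:3,r2:Add3,r3:4,r4:2,r5:Add2
cycle 6: CDB Add2=12; issue SUB r3<-Add2 // r0:Add1,r1:3,r2:Add3,r3:Add2,r4:2,r5:12
cycle 7: CDB Mul1=81; issue MUL r3<-Mul1 // r0:Add1,r1:3,r2:Add3,r3:Mul1,r4:2,r5:12
cycle 8: - // r0:Add1,r1:3,r2:Add3,r3:Mul1,r4:2,r5:12
cycle 9: CDB Add1=21 // r0:21,r1:3,r2:Add3,r3:Mul1,r4:2,r5:12
cycle 10: - // r0:21,r1:3,r2:Add3,r3:Mul1,r4:2,r5:12
cycle 11: - // r0:21,r1:3,r2:Add3,r3:Mul1,r4:2,r5:12
cycle 12: CDB Add3=-19 // r0:21,r1:3,r2:-19,r3:Mul1,r4:2,r5:12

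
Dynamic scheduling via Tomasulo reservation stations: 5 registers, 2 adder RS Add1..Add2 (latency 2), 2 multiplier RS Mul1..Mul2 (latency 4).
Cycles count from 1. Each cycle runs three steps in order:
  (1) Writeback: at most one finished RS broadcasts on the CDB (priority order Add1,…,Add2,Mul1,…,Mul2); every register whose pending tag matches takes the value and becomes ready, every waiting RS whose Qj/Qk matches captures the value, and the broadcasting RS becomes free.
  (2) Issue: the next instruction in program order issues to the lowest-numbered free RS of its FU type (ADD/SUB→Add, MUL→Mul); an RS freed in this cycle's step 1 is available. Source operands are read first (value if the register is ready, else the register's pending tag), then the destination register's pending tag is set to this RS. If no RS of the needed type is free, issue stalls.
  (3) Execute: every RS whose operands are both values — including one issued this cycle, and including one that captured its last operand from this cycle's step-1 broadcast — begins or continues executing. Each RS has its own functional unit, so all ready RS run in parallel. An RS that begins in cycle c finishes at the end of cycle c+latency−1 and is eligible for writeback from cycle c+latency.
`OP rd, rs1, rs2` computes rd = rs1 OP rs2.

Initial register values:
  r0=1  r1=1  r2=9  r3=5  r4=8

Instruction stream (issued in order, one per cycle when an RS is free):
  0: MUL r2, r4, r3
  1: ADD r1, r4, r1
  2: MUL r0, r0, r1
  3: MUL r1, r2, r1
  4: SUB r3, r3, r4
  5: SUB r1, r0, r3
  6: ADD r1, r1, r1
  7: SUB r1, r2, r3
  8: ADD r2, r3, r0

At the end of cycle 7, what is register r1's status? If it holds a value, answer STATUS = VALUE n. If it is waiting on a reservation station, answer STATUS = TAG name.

  c1: issue MUL r2<-Mul1  regs: r0:1,r1:1,r2:Mul1,r3:5,r4:8
  c2: issue ADD r1<-Add1  regs: r0:1,r1:Add1,r2:Mul1,r3:5,r4:8
  c3: issue MUL r0<-Mul2  regs: r0:Mul2,r1:Add1,r2:Mul1,r3:5,r4:8
  c4: CDB Add1=9; stall  regs: r0:Mul2,r1:9,r2:Mul1,r3:5,r4:8
  c5: CDB Mul1=40; issue MUL r1<-Mul1  regs: r0:Mul2,r1:Mul1,r2:40,r3:5,r4:8
  c6: issue SUB r3<-Add1  regs: r0:Mul2,r1:Mul1,r2:40,r3:Add1,r4:8
  c7: issue SUB r1<-Add2  regs: r0:Mul2,r1:Add2,r2:40,r3:Add1,r4:8

STATUS = TAG Add2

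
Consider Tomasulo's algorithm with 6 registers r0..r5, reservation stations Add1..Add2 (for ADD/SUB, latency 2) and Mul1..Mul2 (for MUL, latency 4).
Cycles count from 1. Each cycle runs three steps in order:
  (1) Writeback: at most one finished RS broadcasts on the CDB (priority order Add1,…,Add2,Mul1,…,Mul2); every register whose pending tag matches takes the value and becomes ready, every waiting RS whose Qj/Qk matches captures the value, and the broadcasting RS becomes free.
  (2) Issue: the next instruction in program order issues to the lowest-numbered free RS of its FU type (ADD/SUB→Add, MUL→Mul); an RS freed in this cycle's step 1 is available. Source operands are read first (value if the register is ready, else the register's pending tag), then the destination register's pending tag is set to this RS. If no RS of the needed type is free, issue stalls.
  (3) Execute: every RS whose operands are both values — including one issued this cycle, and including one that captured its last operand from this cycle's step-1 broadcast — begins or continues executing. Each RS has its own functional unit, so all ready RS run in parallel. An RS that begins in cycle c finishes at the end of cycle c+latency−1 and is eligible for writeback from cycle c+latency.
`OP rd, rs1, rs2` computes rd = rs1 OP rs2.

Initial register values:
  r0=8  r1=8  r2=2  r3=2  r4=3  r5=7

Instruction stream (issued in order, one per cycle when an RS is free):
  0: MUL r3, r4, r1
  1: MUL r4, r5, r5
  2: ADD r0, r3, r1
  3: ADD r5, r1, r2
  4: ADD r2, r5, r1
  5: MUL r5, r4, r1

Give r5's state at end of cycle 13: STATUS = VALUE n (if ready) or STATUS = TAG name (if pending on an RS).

c1: issue MUL r3<-Mul1 | r0:8,r1:8,r2:2,r3:Mul1,r4:3,r5:7
c2: issue MUL r4<-Mul2 | r0:8,r1:8,r2:2,r3:Mul1,r4:Mul2,r5:7
c3: issue ADD r0<-Add1 | r0:Add1,r1:8,r2:2,r3:Mul1,r4:Mul2,r5:7
c4: issue ADD r5<-Add2 | r0:Add1,r1:8,r2:2,r3:Mul1,r4:Mul2,r5:Add2
c5: CDB Mul1=24; stall | r0:Add1,r1:8,r2:2,r3:24,r4:Mul2,r5:Add2
c6: CDB Add2=10; issue ADD r2<-Add2 | r0:Add1,r1:8,r2:Add2,r3:24,r4:Mul2,r5:10
c7: CDB Add1=32; issue MUL r5<-Mul1 | r0:32,r1:8,r2:Add2,r3:24,r4:Mul2,r5:Mul1
c8: CDB Add2=18 | r0:32,r1:8,r2:18,r3:24,r4:Mul2,r5:Mul1
c9: CDB Mul2=49 | r0:32,r1:8,r2:18,r3:24,r4:49,r5:Mul1
c10: - | r0:32,r1:8,r2:18,r3:24,r4:49,r5:Mul1
c11: - | r0:32,r1:8,r2:18,r3:24,r4:49,r5:Mul1
c12: - | r0:32,r1:8,r2:18,r3:24,r4:49,r5:Mul1
c13: CDB Mul1=392 | r0:32,r1:8,r2:18,r3:24,r4:49,r5:392

STATUS = VALUE 392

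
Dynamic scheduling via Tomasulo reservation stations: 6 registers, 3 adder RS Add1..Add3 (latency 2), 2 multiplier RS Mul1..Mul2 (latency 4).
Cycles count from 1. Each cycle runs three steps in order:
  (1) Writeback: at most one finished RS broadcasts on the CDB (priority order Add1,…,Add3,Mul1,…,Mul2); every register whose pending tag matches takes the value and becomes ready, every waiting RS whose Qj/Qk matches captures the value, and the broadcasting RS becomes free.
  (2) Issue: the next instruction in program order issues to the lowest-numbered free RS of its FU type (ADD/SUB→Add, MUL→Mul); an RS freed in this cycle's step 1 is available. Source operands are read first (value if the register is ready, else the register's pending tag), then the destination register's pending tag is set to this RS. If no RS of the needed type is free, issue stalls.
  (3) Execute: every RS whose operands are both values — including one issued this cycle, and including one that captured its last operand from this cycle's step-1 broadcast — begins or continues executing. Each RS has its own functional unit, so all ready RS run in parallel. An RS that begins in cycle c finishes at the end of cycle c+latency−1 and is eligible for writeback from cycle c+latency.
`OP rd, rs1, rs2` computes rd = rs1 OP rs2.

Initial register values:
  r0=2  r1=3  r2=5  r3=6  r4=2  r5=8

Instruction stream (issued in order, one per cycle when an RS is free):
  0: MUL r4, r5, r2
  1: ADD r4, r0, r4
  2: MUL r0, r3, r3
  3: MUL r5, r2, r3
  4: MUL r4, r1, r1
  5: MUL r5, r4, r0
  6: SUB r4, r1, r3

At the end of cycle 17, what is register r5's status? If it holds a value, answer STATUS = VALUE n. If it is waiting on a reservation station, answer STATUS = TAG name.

STATUS = VALUE 324

cycle 1: issue MUL r4<-Mul1 // r0:2,r1:3,r2:5,r3:6,r4:Mul1,r5:8
cycle 2: issue ADD r4<-Add1 // r0:2,r1:3,r2:5,r3:6,r4:Add1,r5:8
cycle 3: issue MUL r0<-Mul2 // r0:Mul2,r1:3,r2:5,r3:6,r4:Add1,r5:8
cycle 4: stall // r0:Mul2,r1:3,r2:5,r3:6,r4:Add1,r5:8
cycle 5: CDB Mul1=40; issue MUL r5<-Mul1 // r0:Mul2,r1:3,r2:5,r3:6,r4:Add1,r5:Mul1
cycle 6: stall // r0:Mul2,r1:3,r2:5,r3:6,r4:Add1,r5:Mul1
cycle 7: CDB Add1=42; stall // r0:Mul2,r1:3,r2:5,r3:6,r4:42,r5:Mul1
cycle 8: CDB Mul2=36; issue MUL r4<-Mul2 // r0:36,r1:3,r2:5,r3:6,r4:Mul2,r5:Mul1
cycle 9: CDB Mul1=30; issue MUL r5<-Mul1 // r0:36,r1:3,r2:5,r3:6,r4:Mul2,r5:Mul1
cycle 10: issue SUB r4<-Add1 // r0:36,r1:3,r2:5,r3:6,r4:Add1,r5:Mul1
cycle 11: - // r0:36,r1:3,r2:5,r3:6,r4:Add1,r5:Mul1
cycle 12: CDB Add1=-3 // r0:36,r1:3,r2:5,r3:6,r4:-3,r5:Mul1
cycle 13: CDB Mul2=9 // r0:36,r1:3,r2:5,r3:6,r4:-3,r5:Mul1
cycle 14: - // r0:36,r1:3,r2:5,r3:6,r4:-3,r5:Mul1
cycle 15: - // r0:36,r1:3,r2:5,r3:6,r4:-3,r5:Mul1
cycle 16: - // r0:36,r1:3,r2:5,r3:6,r4:-3,r5:Mul1
cycle 17: CDB Mul1=324 // r0:36,r1:3,r2:5,r3:6,r4:-3,r5:324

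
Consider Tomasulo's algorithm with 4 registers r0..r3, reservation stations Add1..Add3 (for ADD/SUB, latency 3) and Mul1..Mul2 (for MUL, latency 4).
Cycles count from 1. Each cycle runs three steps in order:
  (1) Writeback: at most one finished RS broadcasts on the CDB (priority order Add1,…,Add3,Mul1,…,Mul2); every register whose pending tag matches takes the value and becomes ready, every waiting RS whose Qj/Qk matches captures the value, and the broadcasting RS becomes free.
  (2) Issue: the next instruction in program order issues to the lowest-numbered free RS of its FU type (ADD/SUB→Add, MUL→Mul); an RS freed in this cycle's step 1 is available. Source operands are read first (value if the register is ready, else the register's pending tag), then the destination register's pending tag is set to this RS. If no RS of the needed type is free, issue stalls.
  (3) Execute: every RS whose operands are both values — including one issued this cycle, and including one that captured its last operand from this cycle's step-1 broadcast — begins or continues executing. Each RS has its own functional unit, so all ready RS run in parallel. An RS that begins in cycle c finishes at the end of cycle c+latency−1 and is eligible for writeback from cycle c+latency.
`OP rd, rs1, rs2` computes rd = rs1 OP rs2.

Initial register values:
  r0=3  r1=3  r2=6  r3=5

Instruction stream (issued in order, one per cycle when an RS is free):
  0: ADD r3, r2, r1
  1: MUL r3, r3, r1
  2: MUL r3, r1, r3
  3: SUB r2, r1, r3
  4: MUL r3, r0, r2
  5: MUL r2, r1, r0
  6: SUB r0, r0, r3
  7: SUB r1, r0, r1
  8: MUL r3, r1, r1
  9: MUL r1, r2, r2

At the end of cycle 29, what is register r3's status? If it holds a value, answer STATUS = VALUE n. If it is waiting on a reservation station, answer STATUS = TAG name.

cycle 1: issue ADD r3<-Add1 // r0:3,r1:3,r2:6,r3:Add1
cycle 2: issue MUL r3<-Mul1 // r0:3,r1:3,r2:6,r3:Mul1
cycle 3: issue MUL r3<-Mul2 // r0:3,r1:3,r2:6,r3:Mul2
cycle 4: CDB Add1=9; issue SUB r2<-Add1 // r0:3,r1:3,r2:Add1,r3:Mul2
cycle 5: stall // r0:3,r1:3,r2:Add1,r3:Mul2
cycle 6: stall // r0:3,r1:3,r2:Add1,r3:Mul2
cycle 7: stall // r0:3,r1:3,r2:Add1,r3:Mul2
cycle 8: CDB Mul1=27; issue MUL r3<-Mul1 // r0:3,r1:3,r2:Add1,r3:Mul1
cycle 9: stall // r0:3,r1:3,r2:Add1,r3:Mul1
cycle 10: stall // r0:3,r1:3,r2:Add1,r3:Mul1
cycle 11: stall // r0:3,r1:3,r2:Add1,r3:Mul1
cycle 12: CDB Mul2=81; issue MUL r2<-Mul2 // r0:3,r1:3,r2:Mul2,r3:Mul1
cycle 13: issue SUB r0<-Add2 // r0:Add2,r1:3,r2:Mul2,r3:Mul1
cycle 14: issue SUB r1<-Add3 // r0:Add2,r1:Add3,r2:Mul2,r3:Mul1
cycle 15: CDB Add1=-78; stall // r0:Add2,r1:Add3,r2:Mul2,r3:Mul1
cycle 16: CDB Mul2=9; issue MUL r3<-Mul2 // r0:Add2,r1:Add3,r2:9,r3:Mul2
cycle 17: stall // r0:Add2,r1:Add3,r2:9,r3:Mul2
cycle 18: stall // r0:Add2,r1:Add3,r2:9,r3:Mul2
cycle 19: CDB Mul1=-234; issue MUL r1<-Mul1 // r0:Add2,r1:Mul1,r2:9,r3:Mul2
cycle 20: - // r0:Add2,r1:Mul1,r2:9,r3:Mul2
cycle 21: - // r0:Add2,r1:Mul1,r2:9,r3:Mul2
cycle 22: CDB Add2=237 // r0:237,r1:Mul1,r2:9,r3:Mul2
cycle 23: CDB Mul1=81 // r0:237,r1:81,r2:9,r3:Mul2
cycle 24: - // r0:237,r1:81,r2:9,r3:Mul2
cycle 25: CDB Add3=234 // r0:237,r1:81,r2:9,r3:Mul2
cycle 26: - // r0:237,r1:81,r2:9,r3:Mul2
cycle 27: - // r0:237,r1:81,r2:9,r3:Mul2
cycle 28: - // r0:237,r1:81,r2:9,r3:Mul2
cycle 29: CDB Mul2=54756 // r0:237,r1:81,r2:9,r3:54756

STATUS = VALUE 54756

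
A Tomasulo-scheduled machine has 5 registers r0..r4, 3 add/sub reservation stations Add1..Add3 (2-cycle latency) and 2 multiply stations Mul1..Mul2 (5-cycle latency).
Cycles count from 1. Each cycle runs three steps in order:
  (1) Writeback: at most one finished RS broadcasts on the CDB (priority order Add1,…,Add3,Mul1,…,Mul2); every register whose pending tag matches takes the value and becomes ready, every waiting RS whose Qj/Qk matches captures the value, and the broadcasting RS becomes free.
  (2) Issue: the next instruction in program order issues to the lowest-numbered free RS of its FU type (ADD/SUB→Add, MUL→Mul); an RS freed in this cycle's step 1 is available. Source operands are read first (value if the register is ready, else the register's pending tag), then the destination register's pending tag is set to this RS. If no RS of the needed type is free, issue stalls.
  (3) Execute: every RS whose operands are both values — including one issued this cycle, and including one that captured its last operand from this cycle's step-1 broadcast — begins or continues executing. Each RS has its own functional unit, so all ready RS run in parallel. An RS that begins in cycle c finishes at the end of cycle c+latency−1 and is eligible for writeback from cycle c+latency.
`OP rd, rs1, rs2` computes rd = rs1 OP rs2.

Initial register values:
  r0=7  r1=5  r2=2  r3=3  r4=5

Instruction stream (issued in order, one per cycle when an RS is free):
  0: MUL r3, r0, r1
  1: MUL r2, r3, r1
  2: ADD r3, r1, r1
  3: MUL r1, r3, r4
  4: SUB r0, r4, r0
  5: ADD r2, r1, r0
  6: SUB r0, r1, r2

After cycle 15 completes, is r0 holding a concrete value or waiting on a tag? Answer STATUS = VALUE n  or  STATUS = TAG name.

cycle 1: issue MUL r3<-Mul1 // r0:7,r1:5,r2:2,r3:Mul1,r4:5
cycle 2: issue MUL r2<-Mul2 // r0:7,r1:5,r2:Mul2,r3:Mul1,r4:5
cycle 3: issue ADD r3<-Add1 // r0:7,r1:5,r2:Mul2,r3:Add1,r4:5
cycle 4: stall // r0:7,r1:5,r2:Mul2,r3:Add1,r4:5
cycle 5: CDB Add1=10; stall // r0:7,r1:5,r2:Mul2,r3:10,r4:5
cycle 6: CDB Mul1=35; issue MUL r1<-Mul1 // r0:7,r1:Mul1,r2:Mul2,r3:10,r4:5
cycle 7: issue SUB r0<-Add1 // r0:Add1,r1:Mul1,r2:Mul2,r3:10,r4:5
cycle 8: issue ADD r2<-Add2 // r0:Add1,r1:Mul1,r2:Add2,r3:10,r4:5
cycle 9: CDB Add1=-2; issue SUB r0<-Add1 // r0:Add1,r1:Mul1,r2:Add2,r3:10,r4:5
cycle 10: - // r0:Add1,r1:Mul1,r2:Add2,r3:10,r4:5
cycle 11: CDB Mul1=50 // r0:Add1,r1:50,r2:Add2,r3:10,r4:5
cycle 12: CDB Mul2=175 // r0:Add1,r1:50,r2:Add2,r3:10,r4:5
cycle 13: CDB Add2=48 // r0:Add1,r1:50,r2:48,r3:10,r4:5
cycle 14: - // r0:Add1,r1:50,r2:48,r3:10,r4:5
cycle 15: CDB Add1=2 // r0:2,r1:50,r2:48,r3:10,r4:5

STATUS = VALUE 2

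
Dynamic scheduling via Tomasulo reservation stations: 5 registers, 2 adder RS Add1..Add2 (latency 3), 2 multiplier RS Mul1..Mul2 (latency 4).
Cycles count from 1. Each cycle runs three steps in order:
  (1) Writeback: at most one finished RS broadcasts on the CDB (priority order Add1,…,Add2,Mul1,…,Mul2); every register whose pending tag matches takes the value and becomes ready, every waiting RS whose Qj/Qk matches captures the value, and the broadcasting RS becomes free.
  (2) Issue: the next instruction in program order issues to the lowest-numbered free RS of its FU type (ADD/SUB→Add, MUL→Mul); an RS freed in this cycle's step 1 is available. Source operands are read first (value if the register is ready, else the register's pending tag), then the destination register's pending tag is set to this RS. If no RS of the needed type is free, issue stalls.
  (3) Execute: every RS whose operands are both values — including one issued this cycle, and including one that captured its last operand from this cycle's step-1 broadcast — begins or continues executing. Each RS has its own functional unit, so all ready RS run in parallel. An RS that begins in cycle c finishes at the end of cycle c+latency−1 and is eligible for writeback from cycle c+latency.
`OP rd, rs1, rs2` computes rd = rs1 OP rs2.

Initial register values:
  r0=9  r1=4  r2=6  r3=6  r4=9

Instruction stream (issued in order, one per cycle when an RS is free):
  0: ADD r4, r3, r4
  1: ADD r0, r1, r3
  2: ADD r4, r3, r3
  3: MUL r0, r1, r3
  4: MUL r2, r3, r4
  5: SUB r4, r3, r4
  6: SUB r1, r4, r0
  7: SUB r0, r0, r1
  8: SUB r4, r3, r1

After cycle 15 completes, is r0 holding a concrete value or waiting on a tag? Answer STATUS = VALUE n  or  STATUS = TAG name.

c1: issue ADD r4<-Add1 | r0:9,r1:4,r2:6,r3:6,r4:Add1
c2: issue ADD r0<-Add2 | r0:Add2,r1:4,r2:6,r3:6,r4:Add1
c3: stall | r0:Add2,r1:4,r2:6,r3:6,r4:Add1
c4: CDB Add1=15; issue ADD r4<-Add1 | r0:Add2,r1:4,r2:6,r3:6,r4:Add1
c5: CDB Add2=10; issue MUL r0<-Mul1 | r0:Mul1,r1:4,r2:6,r3:6,r4:Add1
c6: issue MUL r2<-Mul2 | r0:Mul1,r1:4,r2:Mul2,r3:6,r4:Add1
c7: CDB Add1=12; issue SUB r4<-Add1 | r0:Mul1,r1:4,r2:Mul2,r3:6,r4:Add1
c8: issue SUB r1<-Add2 | r0:Mul1,r1:Add2,r2:Mul2,r3:6,r4:Add1
c9: CDB Mul1=24; stall | r0:24,r1:Add2,r2:Mul2,r3:6,r4:Add1
c10: CDB Add1=-6; issue SUB r0<-Add1 | r0:Add1,r1:Add2,r2:Mul2,r3:6,r4:-6
c11: CDB Mul2=72; stall | r0:Add1,r1:Add2,r2:72,r3:6,r4:-6
c12: stall | r0:Add1,r1:Add2,r2:72,r3:6,r4:-6
c13: CDB Add2=-30; issue SUB r4<-Add2 | r0:Add1,r1:-30,r2:72,r3:6,r4:Add2
c14: - | r0:Add1,r1:-30,r2:72,r3:6,r4:Add2
c15: - | r0:Add1,r1:-30,r2:72,r3:6,r4:Add2

STATUS = TAG Add1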